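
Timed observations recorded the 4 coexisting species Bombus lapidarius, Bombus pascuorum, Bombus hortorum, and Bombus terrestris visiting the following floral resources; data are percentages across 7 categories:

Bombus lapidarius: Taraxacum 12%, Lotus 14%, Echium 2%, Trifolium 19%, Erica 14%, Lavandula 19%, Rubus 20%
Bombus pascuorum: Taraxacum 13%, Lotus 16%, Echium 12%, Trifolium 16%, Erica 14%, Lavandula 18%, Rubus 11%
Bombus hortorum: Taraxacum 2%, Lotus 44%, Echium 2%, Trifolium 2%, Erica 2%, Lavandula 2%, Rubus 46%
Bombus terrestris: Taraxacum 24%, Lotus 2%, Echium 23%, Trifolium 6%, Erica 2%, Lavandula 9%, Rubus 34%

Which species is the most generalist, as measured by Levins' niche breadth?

Bombus pascuorum

Convert percentages to proportions (divide by 100).
Σp_lapiᵢ² = 0.12² + 0.14² + 0.02² + 0.19² + 0.14² + 0.19² + 0.20² = 0.0144 + 0.0196 + 0.0004 + 0.0361 + 0.0196 + 0.0361 + 0.0400 = 0.1662
B_lapi = 1 / 0.1662 = 6.0168
Σp_pascᵢ² = 0.13² + 0.16² + 0.12² + 0.16² + 0.14² + 0.18² + 0.11² = 0.0169 + 0.0256 + 0.0144 + 0.0256 + 0.0196 + 0.0324 + 0.0121 = 0.1466
B_pasc = 1 / 0.1466 = 6.8213
Σp_hortᵢ² = 0.02² + 0.44² + 0.02² + 0.02² + 0.02² + 0.02² + 0.46² = 0.0004 + 0.1936 + 0.0004 + 0.0004 + 0.0004 + 0.0004 + 0.2116 = 0.4072
B_hort = 1 / 0.4072 = 2.4558
Σp_terrᵢ² = 0.24² + 0.02² + 0.23² + 0.06² + 0.02² + 0.09² + 0.34² = 0.0576 + 0.0004 + 0.0529 + 0.0036 + 0.0004 + 0.0081 + 0.1156 = 0.2386
B_terr = 1 / 0.2386 = 4.1911
Highest B → broadest niche (most generalist): Bombus pascuorum (B = 6.82).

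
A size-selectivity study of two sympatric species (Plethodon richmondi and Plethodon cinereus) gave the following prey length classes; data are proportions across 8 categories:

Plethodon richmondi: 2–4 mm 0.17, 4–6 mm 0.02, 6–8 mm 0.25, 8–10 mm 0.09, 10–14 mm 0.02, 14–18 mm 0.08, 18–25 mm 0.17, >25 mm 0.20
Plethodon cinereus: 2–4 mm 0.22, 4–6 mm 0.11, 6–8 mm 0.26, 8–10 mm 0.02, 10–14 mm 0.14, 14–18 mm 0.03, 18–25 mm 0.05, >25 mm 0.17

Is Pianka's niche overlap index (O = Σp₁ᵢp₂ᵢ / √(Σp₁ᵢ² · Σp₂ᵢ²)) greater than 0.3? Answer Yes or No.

Yes

Σ p₁ᵢp₂ᵢ = 0.0374 + 0.0022 + 0.0650 + 0.0018 + 0.0028 + 0.0024 + 0.0085 + 0.0340 = 0.1541
Σp_1ᵢ² = 0.17² + 0.02² + 0.25² + 0.09² + 0.02² + 0.08² + 0.17² + 0.20² = 0.0289 + 0.0004 + 0.0625 + 0.0081 + 0.0004 + 0.0064 + 0.0289 + 0.0400 = 0.1756
Σp_2ᵢ² = 0.22² + 0.11² + 0.26² + 0.02² + 0.14² + 0.03² + 0.05² + 0.17² = 0.0484 + 0.0121 + 0.0676 + 0.0004 + 0.0196 + 0.0009 + 0.0025 + 0.0289 = 0.1804
O = 0.1541 / √(0.1756 × 0.1804) = 0.1541 / 0.17798 = 0.8658
O = 0.8658 > 0.3 → Yes.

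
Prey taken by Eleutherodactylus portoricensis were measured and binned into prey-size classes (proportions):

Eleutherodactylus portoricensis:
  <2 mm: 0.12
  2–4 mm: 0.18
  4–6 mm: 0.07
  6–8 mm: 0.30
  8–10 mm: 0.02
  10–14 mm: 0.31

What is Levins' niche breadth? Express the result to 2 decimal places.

4.20

Σpᵢ² = 0.12² + 0.18² + 0.07² + 0.30² + 0.02² + 0.31² = 0.0144 + 0.0324 + 0.0049 + 0.0900 + 0.0004 + 0.0961 = 0.2382
B = 1 / 0.2382 = 4.1982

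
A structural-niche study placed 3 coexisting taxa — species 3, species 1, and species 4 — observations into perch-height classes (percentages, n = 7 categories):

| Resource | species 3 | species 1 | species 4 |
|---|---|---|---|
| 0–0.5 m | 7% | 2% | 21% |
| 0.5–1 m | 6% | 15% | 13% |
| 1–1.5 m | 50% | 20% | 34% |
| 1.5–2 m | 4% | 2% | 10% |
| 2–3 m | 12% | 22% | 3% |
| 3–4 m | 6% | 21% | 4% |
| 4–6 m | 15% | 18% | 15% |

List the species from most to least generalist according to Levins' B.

Convert percentages to proportions (divide by 100).
Σp_3ᵢ² = 0.07² + 0.06² + 0.50² + 0.04² + 0.12² + 0.06² + 0.15² = 0.0049 + 0.0036 + 0.2500 + 0.0016 + 0.0144 + 0.0036 + 0.0225 = 0.3006
B_3 = 1 / 0.3006 = 3.3267
Σp_1ᵢ² = 0.02² + 0.15² + 0.20² + 0.02² + 0.22² + 0.21² + 0.18² = 0.0004 + 0.0225 + 0.0400 + 0.0004 + 0.0484 + 0.0441 + 0.0324 = 0.1882
B_1 = 1 / 0.1882 = 5.3135
Σp_4ᵢ² = 0.21² + 0.13² + 0.34² + 0.10² + 0.03² + 0.04² + 0.15² = 0.0441 + 0.0169 + 0.1156 + 0.0100 + 0.0009 + 0.0016 + 0.0225 = 0.2116
B_4 = 1 / 0.2116 = 4.7259
Ranking by B (broadest → narrowest): species 1 (5.31) > species 4 (4.73) > species 3 (3.33)

species 1 > species 4 > species 3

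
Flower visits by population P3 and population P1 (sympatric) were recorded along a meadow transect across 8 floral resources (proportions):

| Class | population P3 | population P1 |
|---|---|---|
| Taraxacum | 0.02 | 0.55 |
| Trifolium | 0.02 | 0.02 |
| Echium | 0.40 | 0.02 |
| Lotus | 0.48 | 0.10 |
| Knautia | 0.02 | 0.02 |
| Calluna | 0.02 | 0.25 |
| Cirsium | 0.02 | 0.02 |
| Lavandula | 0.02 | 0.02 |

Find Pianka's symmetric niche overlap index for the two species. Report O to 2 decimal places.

0.19

Σ p₁ᵢp₂ᵢ = 0.0110 + 0.0004 + 0.0080 + 0.0480 + 0.0004 + 0.0050 + 0.0004 + 0.0004 = 0.0736
Σp_1ᵢ² = 0.02² + 0.02² + 0.40² + 0.48² + 0.02² + 0.02² + 0.02² + 0.02² = 0.0004 + 0.0004 + 0.1600 + 0.2304 + 0.0004 + 0.0004 + 0.0004 + 0.0004 = 0.3928
Σp_2ᵢ² = 0.55² + 0.02² + 0.02² + 0.10² + 0.02² + 0.25² + 0.02² + 0.02² = 0.3025 + 0.0004 + 0.0004 + 0.0100 + 0.0004 + 0.0625 + 0.0004 + 0.0004 = 0.3770
O = 0.0736 / √(0.3928 × 0.3770) = 0.0736 / 0.38482 = 0.1913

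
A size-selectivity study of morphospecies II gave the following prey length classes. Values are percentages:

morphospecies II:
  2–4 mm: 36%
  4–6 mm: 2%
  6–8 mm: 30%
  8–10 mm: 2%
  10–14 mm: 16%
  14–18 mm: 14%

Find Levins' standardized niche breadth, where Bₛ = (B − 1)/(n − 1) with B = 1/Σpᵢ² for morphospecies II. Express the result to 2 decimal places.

0.55

Convert percentages to proportions (divide by 100).
Σpᵢ² = 0.36² + 0.02² + 0.30² + 0.02² + 0.16² + 0.14² = 0.1296 + 0.0004 + 0.0900 + 0.0004 + 0.0256 + 0.0196 = 0.2656
B = 1 / 0.2656 = 3.7651
Bₛ = (B − 1)/(n − 1) = (3.7651 − 1)/(6 − 1) = 2.7651/5 = 0.5530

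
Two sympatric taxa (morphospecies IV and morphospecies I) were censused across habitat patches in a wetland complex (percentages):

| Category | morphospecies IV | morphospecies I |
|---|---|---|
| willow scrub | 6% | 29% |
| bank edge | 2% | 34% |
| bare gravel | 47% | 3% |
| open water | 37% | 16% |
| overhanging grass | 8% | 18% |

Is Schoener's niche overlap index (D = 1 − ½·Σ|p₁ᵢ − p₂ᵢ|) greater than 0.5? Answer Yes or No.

Convert percentages to proportions (divide by 100).
Σ|p₁ᵢ − p₂ᵢ| = 0.23 + 0.32 + 0.44 + 0.21 + 0.10 = 1.30
D = 1 − ½ × 1.30 = 1 − 0.650 = 0.3500
D = 0.3500 < 0.5 → No.

No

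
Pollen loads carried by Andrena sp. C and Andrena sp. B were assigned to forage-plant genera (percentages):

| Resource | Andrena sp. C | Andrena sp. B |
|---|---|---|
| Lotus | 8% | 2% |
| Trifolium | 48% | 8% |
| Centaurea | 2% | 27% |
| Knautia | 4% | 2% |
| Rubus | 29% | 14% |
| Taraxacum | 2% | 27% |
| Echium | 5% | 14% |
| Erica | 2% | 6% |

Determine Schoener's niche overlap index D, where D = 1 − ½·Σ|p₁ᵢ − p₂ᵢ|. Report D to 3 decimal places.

Convert percentages to proportions (divide by 100).
Σ|p₁ᵢ − p₂ᵢ| = 0.06 + 0.40 + 0.25 + 0.02 + 0.15 + 0.25 + 0.09 + 0.04 = 1.26
D = 1 − ½ × 1.26 = 1 − 0.630 = 0.37000

0.370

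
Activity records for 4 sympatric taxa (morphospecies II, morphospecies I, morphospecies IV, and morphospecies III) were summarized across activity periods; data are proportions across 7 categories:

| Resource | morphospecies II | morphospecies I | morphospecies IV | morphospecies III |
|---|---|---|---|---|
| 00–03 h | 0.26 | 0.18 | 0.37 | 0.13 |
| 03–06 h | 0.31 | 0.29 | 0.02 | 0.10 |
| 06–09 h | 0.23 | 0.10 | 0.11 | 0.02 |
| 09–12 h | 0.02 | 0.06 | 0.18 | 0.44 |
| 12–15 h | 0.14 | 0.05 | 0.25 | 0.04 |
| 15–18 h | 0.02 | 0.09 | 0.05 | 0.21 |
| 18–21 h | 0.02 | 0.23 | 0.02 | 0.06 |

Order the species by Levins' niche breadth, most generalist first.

morphospecies I > morphospecies II > morphospecies IV > morphospecies III

Σp_IIᵢ² = 0.26² + 0.31² + 0.23² + 0.02² + 0.14² + 0.02² + 0.02² = 0.0676 + 0.0961 + 0.0529 + 0.0004 + 0.0196 + 0.0004 + 0.0004 = 0.2374
B_II = 1 / 0.2374 = 4.2123
Σp_Iᵢ² = 0.18² + 0.29² + 0.10² + 0.06² + 0.05² + 0.09² + 0.23² = 0.0324 + 0.0841 + 0.0100 + 0.0036 + 0.0025 + 0.0081 + 0.0529 = 0.1936
B_I = 1 / 0.1936 = 5.1653
Σp_IVᵢ² = 0.37² + 0.02² + 0.11² + 0.18² + 0.25² + 0.05² + 0.02² = 0.1369 + 0.0004 + 0.0121 + 0.0324 + 0.0625 + 0.0025 + 0.0004 = 0.2472
B_IV = 1 / 0.2472 = 4.0453
Σp_IIIᵢ² = 0.13² + 0.10² + 0.02² + 0.44² + 0.04² + 0.21² + 0.06² = 0.0169 + 0.0100 + 0.0004 + 0.1936 + 0.0016 + 0.0441 + 0.0036 = 0.2702
B_III = 1 / 0.2702 = 3.7010
Ranking by B (broadest → narrowest): morphospecies I (5.17) > morphospecies II (4.21) > morphospecies IV (4.05) > morphospecies III (3.70)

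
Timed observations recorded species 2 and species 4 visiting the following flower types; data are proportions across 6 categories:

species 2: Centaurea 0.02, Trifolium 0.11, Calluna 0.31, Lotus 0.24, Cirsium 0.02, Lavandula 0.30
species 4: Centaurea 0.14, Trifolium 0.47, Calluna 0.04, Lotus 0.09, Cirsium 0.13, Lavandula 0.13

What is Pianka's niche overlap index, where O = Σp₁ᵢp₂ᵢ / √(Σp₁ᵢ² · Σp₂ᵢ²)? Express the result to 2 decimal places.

Σ p₁ᵢp₂ᵢ = 0.0028 + 0.0517 + 0.0124 + 0.0216 + 0.0026 + 0.0390 = 0.1301
Σp_1ᵢ² = 0.02² + 0.11² + 0.31² + 0.24² + 0.02² + 0.30² = 0.0004 + 0.0121 + 0.0961 + 0.0576 + 0.0004 + 0.0900 = 0.2566
Σp_2ᵢ² = 0.14² + 0.47² + 0.04² + 0.09² + 0.13² + 0.13² = 0.0196 + 0.2209 + 0.0016 + 0.0081 + 0.0169 + 0.0169 = 0.2840
O = 0.1301 / √(0.2566 × 0.2840) = 0.1301 / 0.26995 = 0.4819

0.48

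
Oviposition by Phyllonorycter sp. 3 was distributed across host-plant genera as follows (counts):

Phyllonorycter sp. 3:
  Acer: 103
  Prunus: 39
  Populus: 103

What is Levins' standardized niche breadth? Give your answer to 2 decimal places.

Proportions for Phyllonorycter sp. 3 (n=245): 103/245=0.4204, 39/245=0.1592, 103/245=0.4204
Σpᵢ² = 0.4204² + 0.1592² + 0.4204² = 0.176736 + 0.025345 + 0.176736 = 0.378817
B = 1 / 0.378817 = 2.6398
Bₛ = (B − 1)/(n − 1) = (2.6398 − 1)/(3 − 1) = 1.6398/2 = 0.8199

0.82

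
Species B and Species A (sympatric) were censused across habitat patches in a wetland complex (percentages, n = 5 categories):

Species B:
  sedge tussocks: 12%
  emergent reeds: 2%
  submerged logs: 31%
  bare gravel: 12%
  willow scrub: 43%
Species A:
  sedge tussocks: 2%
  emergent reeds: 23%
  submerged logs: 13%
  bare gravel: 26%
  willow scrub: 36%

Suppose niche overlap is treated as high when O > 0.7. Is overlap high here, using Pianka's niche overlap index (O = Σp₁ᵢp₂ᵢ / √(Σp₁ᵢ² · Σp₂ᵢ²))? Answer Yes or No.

Yes

Convert percentages to proportions (divide by 100).
Σ p₁ᵢp₂ᵢ = 0.0024 + 0.0046 + 0.0403 + 0.0312 + 0.1548 = 0.2333
Σp_1ᵢ² = 0.12² + 0.02² + 0.31² + 0.12² + 0.43² = 0.0144 + 0.0004 + 0.0961 + 0.0144 + 0.1849 = 0.3102
Σp_2ᵢ² = 0.02² + 0.23² + 0.13² + 0.26² + 0.36² = 0.0004 + 0.0529 + 0.0169 + 0.0676 + 0.1296 = 0.2674
O = 0.2333 / √(0.3102 × 0.2674) = 0.2333 / 0.28801 = 0.8100
O = 0.8100 > 0.7 → Yes.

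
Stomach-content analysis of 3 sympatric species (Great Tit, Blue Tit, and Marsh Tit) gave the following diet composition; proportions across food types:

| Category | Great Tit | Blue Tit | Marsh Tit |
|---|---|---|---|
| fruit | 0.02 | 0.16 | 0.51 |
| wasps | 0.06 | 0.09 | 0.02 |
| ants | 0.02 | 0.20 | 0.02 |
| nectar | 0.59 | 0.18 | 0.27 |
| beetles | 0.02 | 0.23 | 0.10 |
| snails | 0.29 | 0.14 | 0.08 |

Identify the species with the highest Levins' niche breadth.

Σp_Greaᵢ² = 0.02² + 0.06² + 0.02² + 0.59² + 0.02² + 0.29² = 0.0004 + 0.0036 + 0.0004 + 0.3481 + 0.0004 + 0.0841 = 0.4370
B_Grea = 1 / 0.4370 = 2.2883
Σp_Blueᵢ² = 0.16² + 0.09² + 0.20² + 0.18² + 0.23² + 0.14² = 0.0256 + 0.0081 + 0.0400 + 0.0324 + 0.0529 + 0.0196 = 0.1786
B_Blue = 1 / 0.1786 = 5.5991
Σp_Marsᵢ² = 0.51² + 0.02² + 0.02² + 0.27² + 0.10² + 0.08² = 0.2601 + 0.0004 + 0.0004 + 0.0729 + 0.0100 + 0.0064 = 0.3502
B_Mars = 1 / 0.3502 = 2.8555
Highest B → broadest niche (most generalist): Blue Tit (B = 5.60).

Blue Tit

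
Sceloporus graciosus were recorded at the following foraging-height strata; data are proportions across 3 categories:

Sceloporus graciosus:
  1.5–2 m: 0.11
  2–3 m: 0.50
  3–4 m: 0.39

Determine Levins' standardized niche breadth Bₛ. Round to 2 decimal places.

0.71

Σpᵢ² = 0.11² + 0.50² + 0.39² = 0.0121 + 0.2500 + 0.1521 = 0.4142
B = 1 / 0.4142 = 2.4143
Bₛ = (B − 1)/(n − 1) = (2.4143 − 1)/(3 − 1) = 1.4143/2 = 0.7072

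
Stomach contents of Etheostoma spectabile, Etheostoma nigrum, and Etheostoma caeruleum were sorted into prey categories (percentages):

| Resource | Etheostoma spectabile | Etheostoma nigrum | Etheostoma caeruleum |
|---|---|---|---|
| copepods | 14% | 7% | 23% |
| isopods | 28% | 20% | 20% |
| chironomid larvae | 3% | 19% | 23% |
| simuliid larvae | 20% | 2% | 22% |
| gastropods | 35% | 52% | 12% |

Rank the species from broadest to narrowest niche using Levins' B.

Etheostoma caeruleum > Etheostoma spectabile > Etheostoma nigrum

Convert percentages to proportions (divide by 100).
Σp_specᵢ² = 0.14² + 0.28² + 0.03² + 0.20² + 0.35² = 0.0196 + 0.0784 + 0.0009 + 0.0400 + 0.1225 = 0.2614
B_spec = 1 / 0.2614 = 3.8256
Σp_nigrᵢ² = 0.07² + 0.20² + 0.19² + 0.02² + 0.52² = 0.0049 + 0.0400 + 0.0361 + 0.0004 + 0.2704 = 0.3518
B_nigr = 1 / 0.3518 = 2.8425
Σp_caerᵢ² = 0.23² + 0.20² + 0.23² + 0.22² + 0.12² = 0.0529 + 0.0400 + 0.0529 + 0.0484 + 0.0144 = 0.2086
B_caer = 1 / 0.2086 = 4.7939
Ranking by B (broadest → narrowest): Etheostoma caeruleum (4.79) > Etheostoma spectabile (3.83) > Etheostoma nigrum (2.84)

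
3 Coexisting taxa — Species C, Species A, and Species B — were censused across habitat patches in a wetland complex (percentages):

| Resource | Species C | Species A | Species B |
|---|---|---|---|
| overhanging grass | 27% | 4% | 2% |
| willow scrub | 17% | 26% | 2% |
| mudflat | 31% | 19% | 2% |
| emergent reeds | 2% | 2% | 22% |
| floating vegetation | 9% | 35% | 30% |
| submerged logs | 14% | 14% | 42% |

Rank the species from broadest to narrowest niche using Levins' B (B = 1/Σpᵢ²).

Convert percentages to proportions (divide by 100).
Σp_Cᵢ² = 0.27² + 0.17² + 0.31² + 0.02² + 0.09² + 0.14² = 0.0729 + 0.0289 + 0.0961 + 0.0004 + 0.0081 + 0.0196 = 0.2260
B_C = 1 / 0.2260 = 4.4248
Σp_Aᵢ² = 0.04² + 0.26² + 0.19² + 0.02² + 0.35² + 0.14² = 0.0016 + 0.0676 + 0.0361 + 0.0004 + 0.1225 + 0.0196 = 0.2478
B_A = 1 / 0.2478 = 4.0355
Σp_Bᵢ² = 0.02² + 0.02² + 0.02² + 0.22² + 0.30² + 0.42² = 0.0004 + 0.0004 + 0.0004 + 0.0484 + 0.0900 + 0.1764 = 0.3160
B_B = 1 / 0.3160 = 3.1646
Ranking by B (broadest → narrowest): Species C (4.42) > Species A (4.04) > Species B (3.16)

Species C > Species A > Species B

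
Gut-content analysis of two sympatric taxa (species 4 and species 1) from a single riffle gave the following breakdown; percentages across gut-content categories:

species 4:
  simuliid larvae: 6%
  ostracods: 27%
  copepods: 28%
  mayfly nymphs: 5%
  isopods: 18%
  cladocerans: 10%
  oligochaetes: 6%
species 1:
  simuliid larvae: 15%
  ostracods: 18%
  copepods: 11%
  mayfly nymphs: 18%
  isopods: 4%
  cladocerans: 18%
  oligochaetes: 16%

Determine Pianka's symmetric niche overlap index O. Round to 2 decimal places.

0.74

Convert percentages to proportions (divide by 100).
Σ p₁ᵢp₂ᵢ = 0.0090 + 0.0486 + 0.0308 + 0.0090 + 0.0072 + 0.0180 + 0.0096 = 0.1322
Σp_1ᵢ² = 0.06² + 0.27² + 0.28² + 0.05² + 0.18² + 0.10² + 0.06² = 0.0036 + 0.0729 + 0.0784 + 0.0025 + 0.0324 + 0.0100 + 0.0036 = 0.2034
Σp_2ᵢ² = 0.15² + 0.18² + 0.11² + 0.18² + 0.04² + 0.18² + 0.16² = 0.0225 + 0.0324 + 0.0121 + 0.0324 + 0.0016 + 0.0324 + 0.0256 = 0.1590
O = 0.1322 / √(0.2034 × 0.1590) = 0.1322 / 0.17983 = 0.7351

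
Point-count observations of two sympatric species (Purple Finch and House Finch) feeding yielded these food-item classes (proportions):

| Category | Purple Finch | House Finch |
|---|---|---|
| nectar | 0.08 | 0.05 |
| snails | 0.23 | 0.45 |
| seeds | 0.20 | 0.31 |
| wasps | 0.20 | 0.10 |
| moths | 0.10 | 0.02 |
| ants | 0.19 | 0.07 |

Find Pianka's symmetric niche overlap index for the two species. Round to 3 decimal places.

Σ p₁ᵢp₂ᵢ = 0.0040 + 0.1035 + 0.0620 + 0.0200 + 0.0020 + 0.0133 = 0.2048
Σp_1ᵢ² = 0.08² + 0.23² + 0.20² + 0.20² + 0.10² + 0.19² = 0.0064 + 0.0529 + 0.0400 + 0.0400 + 0.0100 + 0.0361 = 0.1854
Σp_2ᵢ² = 0.05² + 0.45² + 0.31² + 0.10² + 0.02² + 0.07² = 0.0025 + 0.2025 + 0.0961 + 0.0100 + 0.0004 + 0.0049 = 0.3164
O = 0.2048 / √(0.1854 × 0.3164) = 0.2048 / 0.242199 = 0.84559

0.846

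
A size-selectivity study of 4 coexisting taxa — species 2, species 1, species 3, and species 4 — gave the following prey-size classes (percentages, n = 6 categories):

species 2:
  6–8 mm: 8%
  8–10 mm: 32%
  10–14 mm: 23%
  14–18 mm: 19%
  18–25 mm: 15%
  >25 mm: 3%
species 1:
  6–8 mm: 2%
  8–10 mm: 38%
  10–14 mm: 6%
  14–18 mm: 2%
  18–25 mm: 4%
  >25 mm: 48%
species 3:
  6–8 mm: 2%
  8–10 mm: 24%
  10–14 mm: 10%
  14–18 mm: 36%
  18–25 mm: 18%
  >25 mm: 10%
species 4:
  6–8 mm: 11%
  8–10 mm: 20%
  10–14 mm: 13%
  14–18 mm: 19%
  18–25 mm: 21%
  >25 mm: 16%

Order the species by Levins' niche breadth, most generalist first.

species 4 > species 2 > species 3 > species 1

Convert percentages to proportions (divide by 100).
Σp_2ᵢ² = 0.08² + 0.32² + 0.23² + 0.19² + 0.15² + 0.03² = 0.0064 + 0.1024 + 0.0529 + 0.0361 + 0.0225 + 0.0009 = 0.2212
B_2 = 1 / 0.2212 = 4.5208
Σp_1ᵢ² = 0.02² + 0.38² + 0.06² + 0.02² + 0.04² + 0.48² = 0.0004 + 0.1444 + 0.0036 + 0.0004 + 0.0016 + 0.2304 = 0.3808
B_1 = 1 / 0.3808 = 2.6261
Σp_3ᵢ² = 0.02² + 0.24² + 0.10² + 0.36² + 0.18² + 0.10² = 0.0004 + 0.0576 + 0.0100 + 0.1296 + 0.0324 + 0.0100 = 0.2400
B_3 = 1 / 0.2400 = 4.1667
Σp_4ᵢ² = 0.11² + 0.20² + 0.13² + 0.19² + 0.21² + 0.16² = 0.0121 + 0.0400 + 0.0169 + 0.0361 + 0.0441 + 0.0256 = 0.1748
B_4 = 1 / 0.1748 = 5.7208
Ranking by B (broadest → narrowest): species 4 (5.72) > species 2 (4.52) > species 3 (4.17) > species 1 (2.63)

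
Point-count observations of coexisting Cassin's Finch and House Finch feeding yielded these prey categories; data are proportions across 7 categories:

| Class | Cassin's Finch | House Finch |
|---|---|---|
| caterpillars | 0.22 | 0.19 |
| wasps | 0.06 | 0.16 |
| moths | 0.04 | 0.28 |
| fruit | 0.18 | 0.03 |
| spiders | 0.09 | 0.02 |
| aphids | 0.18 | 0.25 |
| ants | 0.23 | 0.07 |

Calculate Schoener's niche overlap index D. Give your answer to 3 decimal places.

0.590

Σ|p₁ᵢ − p₂ᵢ| = 0.03 + 0.10 + 0.24 + 0.15 + 0.07 + 0.07 + 0.16 = 0.82
D = 1 − ½ × 0.82 = 1 − 0.410 = 0.59000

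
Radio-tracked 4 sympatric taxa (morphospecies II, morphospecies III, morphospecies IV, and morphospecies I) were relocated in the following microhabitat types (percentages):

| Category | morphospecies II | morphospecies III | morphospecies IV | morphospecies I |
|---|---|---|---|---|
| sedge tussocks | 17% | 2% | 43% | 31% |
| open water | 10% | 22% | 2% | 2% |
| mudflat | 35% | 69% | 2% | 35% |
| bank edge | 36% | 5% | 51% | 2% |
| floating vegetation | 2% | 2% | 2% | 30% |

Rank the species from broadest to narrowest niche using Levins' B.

Convert percentages to proportions (divide by 100).
Σp_IIᵢ² = 0.17² + 0.10² + 0.35² + 0.36² + 0.02² = 0.0289 + 0.0100 + 0.1225 + 0.1296 + 0.0004 = 0.2914
B_II = 1 / 0.2914 = 3.4317
Σp_IIIᵢ² = 0.02² + 0.22² + 0.69² + 0.05² + 0.02² = 0.0004 + 0.0484 + 0.4761 + 0.0025 + 0.0004 = 0.5278
B_III = 1 / 0.5278 = 1.8947
Σp_IVᵢ² = 0.43² + 0.02² + 0.02² + 0.51² + 0.02² = 0.1849 + 0.0004 + 0.0004 + 0.2601 + 0.0004 = 0.4462
B_IV = 1 / 0.4462 = 2.2411
Σp_Iᵢ² = 0.31² + 0.02² + 0.35² + 0.02² + 0.30² = 0.0961 + 0.0004 + 0.1225 + 0.0004 + 0.0900 = 0.3094
B_I = 1 / 0.3094 = 3.2321
Ranking by B (broadest → narrowest): morphospecies II (3.43) > morphospecies I (3.23) > morphospecies IV (2.24) > morphospecies III (1.89)

morphospecies II > morphospecies I > morphospecies IV > morphospecies III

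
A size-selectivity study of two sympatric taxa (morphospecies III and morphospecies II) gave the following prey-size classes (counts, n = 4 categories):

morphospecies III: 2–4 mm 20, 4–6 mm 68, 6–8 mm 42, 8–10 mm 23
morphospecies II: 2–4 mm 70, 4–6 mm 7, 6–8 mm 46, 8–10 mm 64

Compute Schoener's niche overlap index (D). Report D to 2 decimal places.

Proportions for morphospecies III (n=153): 20/153=0.1307, 68/153=0.4444, 42/153=0.2745, 23/153=0.1503
Proportions for morphospecies II (n=187): 70/187=0.3743, 7/187=0.0374, 46/187=0.2460, 64/187=0.3422
Σ|p₁ᵢ − p₂ᵢ| = 0.2436 + 0.4070 + 0.0285 + 0.1919 = 0.8710
D = 1 − ½ × 0.8710 = 1 − 0.43550 = 0.56450

0.56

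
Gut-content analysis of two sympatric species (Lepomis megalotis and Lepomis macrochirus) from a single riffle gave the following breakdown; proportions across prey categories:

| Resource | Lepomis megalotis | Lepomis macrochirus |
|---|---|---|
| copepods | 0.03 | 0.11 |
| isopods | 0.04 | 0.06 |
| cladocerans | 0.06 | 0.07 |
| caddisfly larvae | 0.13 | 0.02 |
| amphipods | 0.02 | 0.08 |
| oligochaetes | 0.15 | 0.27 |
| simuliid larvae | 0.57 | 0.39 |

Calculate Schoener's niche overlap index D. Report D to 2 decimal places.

Σ|p₁ᵢ − p₂ᵢ| = 0.08 + 0.02 + 0.01 + 0.11 + 0.06 + 0.12 + 0.18 = 0.58
D = 1 − ½ × 0.58 = 1 − 0.290 = 0.7100

0.71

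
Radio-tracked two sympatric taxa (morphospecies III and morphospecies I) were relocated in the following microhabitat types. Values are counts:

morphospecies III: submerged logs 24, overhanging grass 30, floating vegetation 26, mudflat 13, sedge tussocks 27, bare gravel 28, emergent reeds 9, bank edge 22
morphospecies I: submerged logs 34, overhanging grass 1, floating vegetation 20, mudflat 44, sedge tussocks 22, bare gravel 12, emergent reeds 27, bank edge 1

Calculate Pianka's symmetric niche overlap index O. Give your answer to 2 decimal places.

Proportions for morphospecies III (n=179): 24/179=0.1341, 30/179=0.1676, 26/179=0.1453, 13/179=0.0726, 27/179=0.1508, 28/179=0.1564, 9/179=0.0503, 22/179=0.1229
Proportions for morphospecies I (n=161): 34/161=0.2112, 1/161=0.0062, 20/161=0.1242, 44/161=0.2733, 22/161=0.1366, 12/161=0.0745, 27/161=0.1677, 1/161=0.0062
Σ p₁ᵢp₂ᵢ = 0.028322 + 0.001039 + 0.018046 + 0.019842 + 0.020599 + 0.011652 + 0.008435 + 0.000762 = 0.108697
Σp_1ᵢ² = 0.1341² + 0.1676² + 0.1453² + 0.0726² + 0.1508² + 0.1564² + 0.0503² + 0.1229² = 0.017983 + 0.028090 + 0.021112 + 0.005271 + 0.022741 + 0.024461 + 0.002530 + 0.015104 = 0.137292
Σp_2ᵢ² = 0.2112² + 0.0062² + 0.1242² + 0.2733² + 0.1366² + 0.0745² + 0.1677² + 0.0062² = 0.044605 + 0.000038 + 0.015426 + 0.074693 + 0.018660 + 0.005550 + 0.028123 + 0.000038 = 0.187133
O = 0.108697 / √(0.137292 × 0.187133) = 0.108697 / 0.1602868 = 0.6781

0.68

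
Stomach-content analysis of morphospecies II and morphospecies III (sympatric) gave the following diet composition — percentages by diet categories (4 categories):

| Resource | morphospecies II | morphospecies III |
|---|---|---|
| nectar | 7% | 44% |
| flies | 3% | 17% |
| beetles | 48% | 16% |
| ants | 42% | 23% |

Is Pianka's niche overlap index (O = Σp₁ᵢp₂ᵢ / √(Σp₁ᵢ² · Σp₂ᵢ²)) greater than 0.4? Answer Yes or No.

Convert percentages to proportions (divide by 100).
Σ p₁ᵢp₂ᵢ = 0.0308 + 0.0051 + 0.0768 + 0.0966 = 0.2093
Σp_1ᵢ² = 0.07² + 0.03² + 0.48² + 0.42² = 0.0049 + 0.0009 + 0.2304 + 0.1764 = 0.4126
Σp_2ᵢ² = 0.44² + 0.17² + 0.16² + 0.23² = 0.1936 + 0.0289 + 0.0256 + 0.0529 = 0.3010
O = 0.2093 / √(0.4126 × 0.3010) = 0.2093 / 0.35241 = 0.5939
O = 0.5939 > 0.4 → Yes.

Yes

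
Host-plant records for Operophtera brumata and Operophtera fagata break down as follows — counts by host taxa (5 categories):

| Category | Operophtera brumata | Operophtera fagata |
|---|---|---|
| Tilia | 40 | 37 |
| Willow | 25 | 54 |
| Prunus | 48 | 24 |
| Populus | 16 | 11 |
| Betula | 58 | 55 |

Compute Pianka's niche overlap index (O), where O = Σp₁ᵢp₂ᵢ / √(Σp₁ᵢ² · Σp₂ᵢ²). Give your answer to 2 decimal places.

Proportions for Operophtera brumata (n=187): 40/187=0.2139, 25/187=0.1337, 48/187=0.2567, 16/187=0.0856, 58/187=0.3102
Proportions for Operophtera fagata (n=181): 37/181=0.2044, 54/181=0.2983, 24/181=0.1326, 11/181=0.0608, 55/181=0.3039
Σ p₁ᵢp₂ᵢ = 0.043721 + 0.039883 + 0.034038 + 0.005204 + 0.094270 = 0.217116
Σp_1ᵢ² = 0.2139² + 0.1337² + 0.2567² + 0.0856² + 0.3102² = 0.045753 + 0.017876 + 0.065895 + 0.007327 + 0.096224 = 0.233075
Σp_2ᵢ² = 0.2044² + 0.2983² + 0.1326² + 0.0608² + 0.3039² = 0.041779 + 0.088983 + 0.017583 + 0.003697 + 0.092355 = 0.244397
O = 0.217116 / √(0.233075 × 0.244397) = 0.217116 / 0.2386689 = 0.9097

0.91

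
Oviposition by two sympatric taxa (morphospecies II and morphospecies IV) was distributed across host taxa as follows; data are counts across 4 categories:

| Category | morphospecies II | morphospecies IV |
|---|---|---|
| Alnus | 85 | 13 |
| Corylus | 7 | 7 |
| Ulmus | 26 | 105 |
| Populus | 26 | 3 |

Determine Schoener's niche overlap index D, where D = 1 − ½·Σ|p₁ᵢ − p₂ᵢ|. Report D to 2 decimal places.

Proportions for morphospecies II (n=144): 85/144=0.5903, 7/144=0.0486, 26/144=0.1806, 26/144=0.1806
Proportions for morphospecies IV (n=128): 13/128=0.1016, 7/128=0.0547, 105/128=0.8203, 3/128=0.0234
Σ|p₁ᵢ − p₂ᵢ| = 0.4887 + 0.0061 + 0.6397 + 0.1572 = 1.2917
D = 1 − ½ × 1.2917 = 1 − 0.64585 = 0.35415

0.35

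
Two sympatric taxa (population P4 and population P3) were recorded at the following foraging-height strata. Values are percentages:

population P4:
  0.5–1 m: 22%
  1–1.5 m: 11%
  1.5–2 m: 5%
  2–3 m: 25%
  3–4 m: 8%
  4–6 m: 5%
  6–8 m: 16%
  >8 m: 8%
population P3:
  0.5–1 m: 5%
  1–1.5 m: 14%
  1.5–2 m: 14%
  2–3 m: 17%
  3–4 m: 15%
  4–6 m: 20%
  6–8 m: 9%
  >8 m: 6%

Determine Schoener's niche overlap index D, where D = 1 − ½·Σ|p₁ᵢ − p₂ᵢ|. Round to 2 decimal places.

Convert percentages to proportions (divide by 100).
Σ|p₁ᵢ − p₂ᵢ| = 0.17 + 0.03 + 0.09 + 0.08 + 0.07 + 0.15 + 0.07 + 0.02 = 0.68
D = 1 − ½ × 0.68 = 1 − 0.340 = 0.6600

0.66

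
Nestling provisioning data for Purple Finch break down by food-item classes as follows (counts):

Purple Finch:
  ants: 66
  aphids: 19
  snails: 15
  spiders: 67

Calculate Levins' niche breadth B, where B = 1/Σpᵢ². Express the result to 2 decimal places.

Proportions for Purple Finch (n=167): 66/167=0.3952, 19/167=0.1138, 15/167=0.0898, 67/167=0.4012
Σpᵢ² = 0.3952² + 0.1138² + 0.0898² + 0.4012² = 0.156183 + 0.012950 + 0.008064 + 0.160961 = 0.338158
B = 1 / 0.338158 = 2.9572

2.96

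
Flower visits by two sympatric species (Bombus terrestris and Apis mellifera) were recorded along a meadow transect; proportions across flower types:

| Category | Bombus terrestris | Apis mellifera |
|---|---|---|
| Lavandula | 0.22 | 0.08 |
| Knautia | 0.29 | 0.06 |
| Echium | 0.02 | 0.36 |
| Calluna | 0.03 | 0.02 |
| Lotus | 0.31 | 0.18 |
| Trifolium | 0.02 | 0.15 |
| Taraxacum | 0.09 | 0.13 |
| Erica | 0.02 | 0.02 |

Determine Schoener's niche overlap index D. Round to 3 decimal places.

0.490

Σ|p₁ᵢ − p₂ᵢ| = 0.14 + 0.23 + 0.34 + 0.01 + 0.13 + 0.13 + 0.04 + 0.00 = 1.02
D = 1 − ½ × 1.02 = 1 − 0.510 = 0.49000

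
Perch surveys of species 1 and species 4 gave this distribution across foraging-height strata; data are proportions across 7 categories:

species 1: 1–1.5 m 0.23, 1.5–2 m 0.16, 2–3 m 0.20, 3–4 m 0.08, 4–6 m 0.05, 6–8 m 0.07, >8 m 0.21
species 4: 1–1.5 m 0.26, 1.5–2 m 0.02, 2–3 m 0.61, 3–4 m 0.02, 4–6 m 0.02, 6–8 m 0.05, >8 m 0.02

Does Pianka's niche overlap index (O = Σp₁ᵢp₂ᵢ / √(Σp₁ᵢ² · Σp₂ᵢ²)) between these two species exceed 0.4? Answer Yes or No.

Yes

Σ p₁ᵢp₂ᵢ = 0.0598 + 0.0032 + 0.1220 + 0.0016 + 0.0010 + 0.0035 + 0.0042 = 0.1953
Σp_1ᵢ² = 0.23² + 0.16² + 0.20² + 0.08² + 0.05² + 0.07² + 0.21² = 0.0529 + 0.0256 + 0.0400 + 0.0064 + 0.0025 + 0.0049 + 0.0441 = 0.1764
Σp_2ᵢ² = 0.26² + 0.02² + 0.61² + 0.02² + 0.02² + 0.05² + 0.02² = 0.0676 + 0.0004 + 0.3721 + 0.0004 + 0.0004 + 0.0025 + 0.0004 = 0.4438
O = 0.1953 / √(0.1764 × 0.4438) = 0.1953 / 0.27980 = 0.6980
O = 0.6980 > 0.4 → Yes.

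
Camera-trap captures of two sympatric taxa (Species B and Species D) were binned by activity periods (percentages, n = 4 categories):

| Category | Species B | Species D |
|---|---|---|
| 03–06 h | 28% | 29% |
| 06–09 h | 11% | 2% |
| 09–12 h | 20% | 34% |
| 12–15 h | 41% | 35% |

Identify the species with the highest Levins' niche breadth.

Species B

Convert percentages to proportions (divide by 100).
Σp_Bᵢ² = 0.28² + 0.11² + 0.20² + 0.41² = 0.0784 + 0.0121 + 0.0400 + 0.1681 = 0.2986
B_B = 1 / 0.2986 = 3.3490
Σp_Dᵢ² = 0.29² + 0.02² + 0.34² + 0.35² = 0.0841 + 0.0004 + 0.1156 + 0.1225 = 0.3226
B_D = 1 / 0.3226 = 3.0998
Highest B → broadest niche (most generalist): Species B (B = 3.35).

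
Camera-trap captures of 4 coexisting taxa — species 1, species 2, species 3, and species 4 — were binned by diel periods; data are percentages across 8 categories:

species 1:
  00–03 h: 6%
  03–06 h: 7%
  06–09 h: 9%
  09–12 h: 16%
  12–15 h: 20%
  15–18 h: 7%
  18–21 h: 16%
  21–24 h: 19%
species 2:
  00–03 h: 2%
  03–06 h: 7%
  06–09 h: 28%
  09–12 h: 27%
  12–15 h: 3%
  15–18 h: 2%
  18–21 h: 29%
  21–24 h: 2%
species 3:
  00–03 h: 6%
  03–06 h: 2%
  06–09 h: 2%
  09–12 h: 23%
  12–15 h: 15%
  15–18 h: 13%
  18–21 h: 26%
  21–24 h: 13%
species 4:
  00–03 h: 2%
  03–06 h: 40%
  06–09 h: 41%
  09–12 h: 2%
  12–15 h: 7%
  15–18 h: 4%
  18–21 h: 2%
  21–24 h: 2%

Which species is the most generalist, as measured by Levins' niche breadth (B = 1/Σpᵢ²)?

species 1

Convert percentages to proportions (divide by 100).
Σp_1ᵢ² = 0.06² + 0.07² + 0.09² + 0.16² + 0.20² + 0.07² + 0.16² + 0.19² = 0.0036 + 0.0049 + 0.0081 + 0.0256 + 0.0400 + 0.0049 + 0.0256 + 0.0361 = 0.1488
B_1 = 1 / 0.1488 = 6.7204
Σp_2ᵢ² = 0.02² + 0.07² + 0.28² + 0.27² + 0.03² + 0.02² + 0.29² + 0.02² = 0.0004 + 0.0049 + 0.0784 + 0.0729 + 0.0009 + 0.0004 + 0.0841 + 0.0004 = 0.2424
B_2 = 1 / 0.2424 = 4.1254
Σp_3ᵢ² = 0.06² + 0.02² + 0.02² + 0.23² + 0.15² + 0.13² + 0.26² + 0.13² = 0.0036 + 0.0004 + 0.0004 + 0.0529 + 0.0225 + 0.0169 + 0.0676 + 0.0169 = 0.1812
B_3 = 1 / 0.1812 = 5.5188
Σp_4ᵢ² = 0.02² + 0.40² + 0.41² + 0.02² + 0.07² + 0.04² + 0.02² + 0.02² = 0.0004 + 0.1600 + 0.1681 + 0.0004 + 0.0049 + 0.0016 + 0.0004 + 0.0004 = 0.3362
B_4 = 1 / 0.3362 = 2.9744
Highest B → broadest niche (most generalist): species 1 (B = 6.72).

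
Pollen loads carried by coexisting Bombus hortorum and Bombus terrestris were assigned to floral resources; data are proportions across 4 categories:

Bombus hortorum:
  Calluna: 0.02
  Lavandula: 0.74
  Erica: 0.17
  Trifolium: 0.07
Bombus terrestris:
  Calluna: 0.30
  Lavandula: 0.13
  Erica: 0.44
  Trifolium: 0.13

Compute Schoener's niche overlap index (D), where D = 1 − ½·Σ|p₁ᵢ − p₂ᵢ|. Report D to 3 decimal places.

0.390

Σ|p₁ᵢ − p₂ᵢ| = 0.28 + 0.61 + 0.27 + 0.06 = 1.22
D = 1 − ½ × 1.22 = 1 − 0.610 = 0.39000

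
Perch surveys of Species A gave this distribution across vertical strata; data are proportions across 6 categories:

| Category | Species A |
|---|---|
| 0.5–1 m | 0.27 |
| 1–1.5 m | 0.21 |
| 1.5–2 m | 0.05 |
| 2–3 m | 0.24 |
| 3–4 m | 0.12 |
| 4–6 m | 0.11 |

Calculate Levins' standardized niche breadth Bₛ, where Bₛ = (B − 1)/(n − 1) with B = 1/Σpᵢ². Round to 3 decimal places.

Σpᵢ² = 0.27² + 0.21² + 0.05² + 0.24² + 0.12² + 0.11² = 0.0729 + 0.0441 + 0.0025 + 0.0576 + 0.0144 + 0.0121 = 0.2036
B = 1 / 0.2036 = 4.91159
Bₛ = (B − 1)/(n − 1) = (4.91159 − 1)/(6 − 1) = 3.91159/5 = 0.78232

0.782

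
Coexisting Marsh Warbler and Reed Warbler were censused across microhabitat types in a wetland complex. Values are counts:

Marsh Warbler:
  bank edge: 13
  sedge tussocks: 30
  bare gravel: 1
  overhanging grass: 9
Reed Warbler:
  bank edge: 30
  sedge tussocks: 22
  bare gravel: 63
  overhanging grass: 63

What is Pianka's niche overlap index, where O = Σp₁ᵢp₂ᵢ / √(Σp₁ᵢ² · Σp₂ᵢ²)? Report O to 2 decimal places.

Proportions for Marsh Warbler (n=53): 13/53=0.2453, 30/53=0.5660, 1/53=0.0189, 9/53=0.1698
Proportions for Reed Warbler (n=178): 30/178=0.1685, 22/178=0.1236, 63/178=0.3539, 63/178=0.3539
Σ p₁ᵢp₂ᵢ = 0.041333 + 0.069958 + 0.006689 + 0.060092 = 0.178072
Σp_1ᵢ² = 0.2453² + 0.5660² + 0.0189² + 0.1698² = 0.060172 + 0.320356 + 0.000357 + 0.028832 = 0.409717
Σp_2ᵢ² = 0.1685² + 0.1236² + 0.3539² + 0.3539² = 0.028392 + 0.015277 + 0.125245 + 0.125245 = 0.294159
O = 0.178072 / √(0.409717 × 0.294159) = 0.178072 / 0.3471627 = 0.5129

0.51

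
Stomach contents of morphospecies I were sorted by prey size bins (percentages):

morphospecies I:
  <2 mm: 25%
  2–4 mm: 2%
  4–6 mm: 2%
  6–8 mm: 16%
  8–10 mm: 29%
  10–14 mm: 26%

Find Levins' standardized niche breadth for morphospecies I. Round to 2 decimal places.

Convert percentages to proportions (divide by 100).
Σpᵢ² = 0.25² + 0.02² + 0.02² + 0.16² + 0.29² + 0.26² = 0.0625 + 0.0004 + 0.0004 + 0.0256 + 0.0841 + 0.0676 = 0.2406
B = 1 / 0.2406 = 4.1563
Bₛ = (B − 1)/(n − 1) = (4.1563 − 1)/(6 − 1) = 3.1563/5 = 0.6313

0.63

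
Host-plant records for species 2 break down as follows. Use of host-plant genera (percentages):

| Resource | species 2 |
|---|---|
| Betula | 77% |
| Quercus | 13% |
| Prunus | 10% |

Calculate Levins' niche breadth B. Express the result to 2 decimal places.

1.61

Convert percentages to proportions (divide by 100).
Σpᵢ² = 0.77² + 0.13² + 0.10² = 0.5929 + 0.0169 + 0.0100 = 0.6198
B = 1 / 0.6198 = 1.6134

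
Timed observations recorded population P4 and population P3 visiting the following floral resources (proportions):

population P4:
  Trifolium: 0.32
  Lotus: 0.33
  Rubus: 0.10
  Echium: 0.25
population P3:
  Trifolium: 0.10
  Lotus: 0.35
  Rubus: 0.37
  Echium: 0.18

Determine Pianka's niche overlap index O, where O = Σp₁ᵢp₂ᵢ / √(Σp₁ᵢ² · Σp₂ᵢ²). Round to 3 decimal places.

Σ p₁ᵢp₂ᵢ = 0.0320 + 0.1155 + 0.0370 + 0.0450 = 0.2295
Σp_1ᵢ² = 0.32² + 0.33² + 0.10² + 0.25² = 0.1024 + 0.1089 + 0.0100 + 0.0625 = 0.2838
Σp_2ᵢ² = 0.10² + 0.35² + 0.37² + 0.18² = 0.0100 + 0.1225 + 0.1369 + 0.0324 = 0.3018
O = 0.2295 / √(0.2838 × 0.3018) = 0.2295 / 0.292662 = 0.78418

0.784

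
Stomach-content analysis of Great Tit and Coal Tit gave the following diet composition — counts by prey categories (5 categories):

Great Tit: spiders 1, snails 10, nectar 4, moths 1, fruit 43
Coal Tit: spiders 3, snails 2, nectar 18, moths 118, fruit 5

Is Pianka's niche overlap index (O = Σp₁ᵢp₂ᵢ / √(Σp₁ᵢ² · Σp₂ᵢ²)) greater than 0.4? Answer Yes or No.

No

Proportions for Great Tit (n=59): 1/59=0.0169, 10/59=0.1695, 4/59=0.0678, 1/59=0.0169, 43/59=0.7288
Proportions for Coal Tit (n=146): 3/146=0.0205, 2/146=0.0137, 18/146=0.1233, 118/146=0.8082, 5/146=0.0342
Σ p₁ᵢp₂ᵢ = 0.000346 + 0.002322 + 0.008360 + 0.013659 + 0.024925 = 0.049612
Σp_1ᵢ² = 0.0169² + 0.1695² + 0.0678² + 0.0169² + 0.7288² = 0.000286 + 0.028730 + 0.004597 + 0.000286 + 0.531149 = 0.565048
Σp_2ᵢ² = 0.0205² + 0.0137² + 0.1233² + 0.8082² + 0.0342² = 0.000420 + 0.000188 + 0.015203 + 0.653187 + 0.001170 = 0.670168
O = 0.049612 / √(0.565048 × 0.670168) = 0.049612 / 0.6153674 = 0.0806
O = 0.0806 < 0.4 → No.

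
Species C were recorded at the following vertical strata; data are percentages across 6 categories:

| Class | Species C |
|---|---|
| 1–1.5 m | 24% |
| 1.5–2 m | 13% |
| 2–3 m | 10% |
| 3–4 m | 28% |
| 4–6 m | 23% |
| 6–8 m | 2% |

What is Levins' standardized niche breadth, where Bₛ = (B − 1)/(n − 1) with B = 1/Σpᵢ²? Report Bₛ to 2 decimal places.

Convert percentages to proportions (divide by 100).
Σpᵢ² = 0.24² + 0.13² + 0.10² + 0.28² + 0.23² + 0.02² = 0.0576 + 0.0169 + 0.0100 + 0.0784 + 0.0529 + 0.0004 = 0.2162
B = 1 / 0.2162 = 4.6253
Bₛ = (B − 1)/(n − 1) = (4.6253 − 1)/(6 − 1) = 3.6253/5 = 0.7251

0.73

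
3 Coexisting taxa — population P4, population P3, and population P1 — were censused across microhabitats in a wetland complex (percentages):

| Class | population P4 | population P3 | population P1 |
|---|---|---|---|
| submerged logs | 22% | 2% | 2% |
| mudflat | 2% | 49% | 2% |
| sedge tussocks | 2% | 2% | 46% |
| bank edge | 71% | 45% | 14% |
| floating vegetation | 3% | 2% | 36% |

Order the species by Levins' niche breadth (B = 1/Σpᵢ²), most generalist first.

population P1 > population P3 > population P4

Convert percentages to proportions (divide by 100).
Σp_P4ᵢ² = 0.22² + 0.02² + 0.02² + 0.71² + 0.03² = 0.0484 + 0.0004 + 0.0004 + 0.5041 + 0.0009 = 0.5542
B_P4 = 1 / 0.5542 = 1.8044
Σp_P3ᵢ² = 0.02² + 0.49² + 0.02² + 0.45² + 0.02² = 0.0004 + 0.2401 + 0.0004 + 0.2025 + 0.0004 = 0.4438
B_P3 = 1 / 0.4438 = 2.2533
Σp_P1ᵢ² = 0.02² + 0.02² + 0.46² + 0.14² + 0.36² = 0.0004 + 0.0004 + 0.2116 + 0.0196 + 0.1296 = 0.3616
B_P1 = 1 / 0.3616 = 2.7655
Ranking by B (broadest → narrowest): population P1 (2.77) > population P3 (2.25) > population P4 (1.80)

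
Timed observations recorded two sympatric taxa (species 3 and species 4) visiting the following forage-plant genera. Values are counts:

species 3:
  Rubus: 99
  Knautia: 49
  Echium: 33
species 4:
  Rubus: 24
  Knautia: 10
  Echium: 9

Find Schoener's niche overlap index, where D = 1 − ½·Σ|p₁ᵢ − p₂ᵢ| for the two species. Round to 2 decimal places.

0.96

Proportions for species 3 (n=181): 99/181=0.5470, 49/181=0.2707, 33/181=0.1823
Proportions for species 4 (n=43): 24/43=0.5581, 10/43=0.2326, 9/43=0.2093
Σ|p₁ᵢ − p₂ᵢ| = 0.0111 + 0.0381 + 0.0270 = 0.0762
D = 1 − ½ × 0.0762 = 1 − 0.03810 = 0.96190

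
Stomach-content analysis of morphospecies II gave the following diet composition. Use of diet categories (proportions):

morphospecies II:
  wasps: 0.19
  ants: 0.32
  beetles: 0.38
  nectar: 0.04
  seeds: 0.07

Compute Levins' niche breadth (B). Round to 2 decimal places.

3.46

Σpᵢ² = 0.19² + 0.32² + 0.38² + 0.04² + 0.07² = 0.0361 + 0.1024 + 0.1444 + 0.0016 + 0.0049 = 0.2894
B = 1 / 0.2894 = 3.4554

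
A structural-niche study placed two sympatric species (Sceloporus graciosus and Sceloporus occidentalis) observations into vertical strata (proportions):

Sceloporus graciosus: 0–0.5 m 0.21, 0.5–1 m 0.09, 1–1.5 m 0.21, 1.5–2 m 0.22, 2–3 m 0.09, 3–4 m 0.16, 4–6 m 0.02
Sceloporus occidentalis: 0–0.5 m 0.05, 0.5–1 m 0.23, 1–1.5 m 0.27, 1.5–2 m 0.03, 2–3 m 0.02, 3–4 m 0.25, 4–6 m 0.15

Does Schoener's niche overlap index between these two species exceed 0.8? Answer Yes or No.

Σ|p₁ᵢ − p₂ᵢ| = 0.16 + 0.14 + 0.06 + 0.19 + 0.07 + 0.09 + 0.13 = 0.84
D = 1 − ½ × 0.84 = 1 − 0.420 = 0.5800
D = 0.5800 < 0.8 → No.

No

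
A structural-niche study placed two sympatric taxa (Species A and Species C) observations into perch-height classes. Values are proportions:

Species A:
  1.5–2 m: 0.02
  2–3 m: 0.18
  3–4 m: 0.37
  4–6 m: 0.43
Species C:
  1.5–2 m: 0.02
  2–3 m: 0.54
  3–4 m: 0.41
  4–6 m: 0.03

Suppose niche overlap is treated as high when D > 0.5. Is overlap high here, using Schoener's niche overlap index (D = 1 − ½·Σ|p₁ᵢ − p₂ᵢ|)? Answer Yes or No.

Yes

Σ|p₁ᵢ − p₂ᵢ| = 0.00 + 0.36 + 0.04 + 0.40 = 0.80
D = 1 − ½ × 0.80 = 1 − 0.400 = 0.6000
D = 0.6000 > 0.5 → Yes.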